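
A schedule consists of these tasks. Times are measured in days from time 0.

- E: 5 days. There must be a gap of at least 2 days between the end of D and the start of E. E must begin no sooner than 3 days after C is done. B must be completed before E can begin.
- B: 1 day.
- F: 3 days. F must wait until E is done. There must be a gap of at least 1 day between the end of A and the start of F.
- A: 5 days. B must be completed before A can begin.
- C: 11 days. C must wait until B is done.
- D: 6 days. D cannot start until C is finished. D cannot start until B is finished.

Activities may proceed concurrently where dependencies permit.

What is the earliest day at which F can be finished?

28

B can start immediately at day 0; it finishes at day 1.
C waits on B (finishes day 1), so it starts at day 1 and finishes at 1 + 11 = day 12.
D has to wait for C (finishes day 12); B (finishes day 1). The latest of these is day 12, so D runs day 12 to 12 + 6 = day 18.
E needs all of D (finishes day 18, plus 2-day gap → day 20); C (finishes day 12, plus 3-day gap → day 15); B (finishes day 1). That puts its earliest start at day 20; it finishes at 20 + 5 = day 25.
A waits on B (finishes day 1), so it starts at day 1 and finishes at 1 + 5 = day 6.
F needs all of E (finishes day 25); A (finishes day 6, plus 1-day gap → day 7). That puts its earliest start at day 25; it finishes at 25 + 3 = day 28.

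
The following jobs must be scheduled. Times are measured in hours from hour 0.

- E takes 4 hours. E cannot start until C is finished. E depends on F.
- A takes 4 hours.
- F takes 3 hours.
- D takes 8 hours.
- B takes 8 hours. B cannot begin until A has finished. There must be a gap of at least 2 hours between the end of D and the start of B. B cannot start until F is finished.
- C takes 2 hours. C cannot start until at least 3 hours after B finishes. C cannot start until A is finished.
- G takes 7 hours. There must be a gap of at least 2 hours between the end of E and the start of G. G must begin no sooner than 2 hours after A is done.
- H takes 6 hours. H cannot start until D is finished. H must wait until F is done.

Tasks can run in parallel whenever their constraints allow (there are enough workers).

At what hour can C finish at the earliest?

Nothing blocks F, so it runs from hour 0 to hour 3.
Nothing blocks D, so it runs from hour 0 to hour 8.
Nothing blocks A, so it runs from hour 0 to hour 4.
B needs all of A (finishes hour 4); D (finishes hour 8, plus 2-hour gap → hour 10); F (finishes hour 3). That puts its earliest start at hour 10; it finishes at 10 + 8 = hour 18.
C has to wait for B (finishes hour 18, plus 3-hour gap → hour 21); A (finishes hour 4). The latest of these is hour 21, so C runs hour 21 to 21 + 2 = hour 23.

23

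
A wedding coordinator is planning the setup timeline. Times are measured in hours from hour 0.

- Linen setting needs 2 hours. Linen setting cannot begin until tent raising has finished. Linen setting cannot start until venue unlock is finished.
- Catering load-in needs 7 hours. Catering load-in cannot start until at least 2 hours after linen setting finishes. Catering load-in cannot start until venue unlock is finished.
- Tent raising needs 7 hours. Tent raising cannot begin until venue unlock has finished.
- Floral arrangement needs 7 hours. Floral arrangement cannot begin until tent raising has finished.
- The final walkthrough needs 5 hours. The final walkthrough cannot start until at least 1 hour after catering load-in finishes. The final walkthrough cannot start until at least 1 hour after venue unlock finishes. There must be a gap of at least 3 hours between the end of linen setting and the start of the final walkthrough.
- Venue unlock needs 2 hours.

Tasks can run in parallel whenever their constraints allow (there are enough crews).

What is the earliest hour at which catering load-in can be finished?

20

Venue unlock has no prerequisites, so it starts at hour 0 and finishes at hour 2.
After venue unlock (finishes hour 2), tent raising can start at hour 2 and finishes at hour 9.
Linen setting needs all of tent raising (finishes hour 9); venue unlock (finishes hour 2). That puts its earliest start at hour 9; it finishes at 9 + 2 = hour 11.
For catering load-in: linen setting (finishes hour 11, plus 2-hour gap → hour 13); venue unlock (finishes hour 2). Taking the maximum gives a start of hour 13, and it finishes at 13 + 7 = hour 20.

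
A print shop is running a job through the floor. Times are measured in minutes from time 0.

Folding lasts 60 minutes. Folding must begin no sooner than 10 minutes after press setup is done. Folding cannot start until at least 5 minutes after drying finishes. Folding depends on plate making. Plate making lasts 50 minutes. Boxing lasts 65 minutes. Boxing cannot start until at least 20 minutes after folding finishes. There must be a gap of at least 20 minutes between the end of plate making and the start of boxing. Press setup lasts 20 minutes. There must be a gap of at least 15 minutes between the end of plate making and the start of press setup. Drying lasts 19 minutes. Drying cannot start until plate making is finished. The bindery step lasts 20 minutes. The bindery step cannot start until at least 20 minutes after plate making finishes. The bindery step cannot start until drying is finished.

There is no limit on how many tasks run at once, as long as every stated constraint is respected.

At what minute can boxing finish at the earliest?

240

Plate making can start immediately at minute 0; it finishes at minute 50.
Drying cannot begin until plate making (finishes minute 50). It runs from minute 50 to 50 + 19 = minute 69.
After plate making (finishes minute 50, plus 15-minute gap → minute 65), press setup can start at minute 65 and finishes at minute 85.
For folding: press setup (finishes minute 85, plus 10-minute gap → minute 95); drying (finishes minute 69, plus 5-minute gap → minute 74); plate making (finishes minute 50). Taking the maximum gives a start of minute 95, and it finishes at 95 + 60 = minute 155.
For boxing: folding (finishes minute 155, plus 20-minute gap → minute 175); plate making (finishes minute 50, plus 20-minute gap → minute 70). Taking the maximum gives a start of minute 175, and it finishes at 175 + 65 = minute 240.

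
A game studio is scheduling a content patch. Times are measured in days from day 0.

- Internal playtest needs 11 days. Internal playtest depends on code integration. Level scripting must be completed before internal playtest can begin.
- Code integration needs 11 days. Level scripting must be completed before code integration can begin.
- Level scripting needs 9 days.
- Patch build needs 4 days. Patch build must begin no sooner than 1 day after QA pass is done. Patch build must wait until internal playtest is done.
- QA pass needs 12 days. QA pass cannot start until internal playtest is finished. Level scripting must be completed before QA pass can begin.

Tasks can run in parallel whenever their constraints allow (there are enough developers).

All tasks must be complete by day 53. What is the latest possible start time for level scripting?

5

Nothing follows patch build; the deadline of day 53 is its only limit. It must start by 53 − 4 = day 49.
QA pass feeds into patch build (must start by day 49, minus 1-day gap → day 48); so QA pass must finish by day 48 and therefore start by day 36.
Internal playtest has several dependents: QA pass (must start by day 36); patch build (must start by day 49). The earliest of those limits is day 36, so internal playtest must start by 36 − 11 = day 25.
Code integration must finish before internal playtest (must start by day 25). With an 11-day duration, code integration must start by 25 − 11 = day 14.
For level scripting: code integration (must start by day 14); internal playtest (must start by day 25); QA pass (must start by day 36). The most restrictive is day 14; with a 9-day duration, level scripting must start by day 5.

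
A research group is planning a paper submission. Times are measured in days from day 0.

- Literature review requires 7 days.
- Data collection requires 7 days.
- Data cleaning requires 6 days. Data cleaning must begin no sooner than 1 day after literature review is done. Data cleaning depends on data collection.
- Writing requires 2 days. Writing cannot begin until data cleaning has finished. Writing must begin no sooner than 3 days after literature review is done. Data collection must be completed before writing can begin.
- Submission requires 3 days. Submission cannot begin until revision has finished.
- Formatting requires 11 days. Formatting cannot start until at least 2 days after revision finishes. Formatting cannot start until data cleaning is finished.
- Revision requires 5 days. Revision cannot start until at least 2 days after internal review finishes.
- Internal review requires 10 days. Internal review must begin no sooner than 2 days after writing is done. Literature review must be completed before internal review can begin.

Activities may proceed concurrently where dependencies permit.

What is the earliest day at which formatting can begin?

37

Data collection has no prerequisites, so it starts at day 0 and finishes at day 7.
Literature review can start immediately at day 0; it finishes at day 7.
Data cleaning cannot start until literature review (finishes day 7, plus 1-day gap → day 8); data collection (finishes day 7). The controlling bound is day 8, so data cleaning finishes at 8 + 6 = day 14.
Writing needs all of data cleaning (finishes day 14); literature review (finishes day 7, plus 3-day gap → day 10); data collection (finishes day 7). That puts its earliest start at day 14; it finishes at 14 + 2 = day 16.
For internal review: writing (finishes day 16, plus 2-day gap → day 18); literature review (finishes day 7). Taking the maximum gives a start of day 18, and it finishes at 18 + 10 = day 28.
Revision cannot begin until internal review (finishes day 28, plus 2-day gap → day 30). It runs from day 30 to 30 + 5 = day 35.
Formatting waits on revision (finishes day 35, plus 2-day gap → day 37); data cleaning (finishes day 14). The latest of these is day 37, which is the earliest formatting can start.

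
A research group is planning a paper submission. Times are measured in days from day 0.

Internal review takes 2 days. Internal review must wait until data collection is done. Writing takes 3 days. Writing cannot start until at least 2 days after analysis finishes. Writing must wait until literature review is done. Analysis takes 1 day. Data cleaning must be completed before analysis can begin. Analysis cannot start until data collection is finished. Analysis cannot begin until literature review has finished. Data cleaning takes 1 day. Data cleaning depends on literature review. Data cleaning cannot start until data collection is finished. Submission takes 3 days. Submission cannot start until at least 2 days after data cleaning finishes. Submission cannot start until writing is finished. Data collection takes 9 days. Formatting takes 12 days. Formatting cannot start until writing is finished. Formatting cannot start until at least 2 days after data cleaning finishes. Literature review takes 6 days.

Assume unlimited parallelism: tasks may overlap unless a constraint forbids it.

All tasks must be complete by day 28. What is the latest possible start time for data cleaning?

Formatting has no dependents, so it just needs to finish by day 28. Starting by 28 − 12 = day 16 achieves that.
Nothing follows submission; the deadline of day 28 is its only limit. It must start by 28 − 3 = day 25.
Writing must finish in time for formatting (must start by day 16); submission (must start by day 25). The tightest is day 16, so writing must start by 16 − 3 = day 13.
Analysis has to be done before writing (must start by day 13, minus 2-day gap → day 11). That means finishing by day 11, i.e. starting by 11 − 1 = day 10.
Data cleaning feeds analysis (must start by day 10); formatting (must start by day 16, minus 2-day gap → day 14); submission (must start by day 25, minus 2-day gap → day 23). Taking the minimum, data cleaning must finish by day 10 and start by 10 − 1 = day 9.

9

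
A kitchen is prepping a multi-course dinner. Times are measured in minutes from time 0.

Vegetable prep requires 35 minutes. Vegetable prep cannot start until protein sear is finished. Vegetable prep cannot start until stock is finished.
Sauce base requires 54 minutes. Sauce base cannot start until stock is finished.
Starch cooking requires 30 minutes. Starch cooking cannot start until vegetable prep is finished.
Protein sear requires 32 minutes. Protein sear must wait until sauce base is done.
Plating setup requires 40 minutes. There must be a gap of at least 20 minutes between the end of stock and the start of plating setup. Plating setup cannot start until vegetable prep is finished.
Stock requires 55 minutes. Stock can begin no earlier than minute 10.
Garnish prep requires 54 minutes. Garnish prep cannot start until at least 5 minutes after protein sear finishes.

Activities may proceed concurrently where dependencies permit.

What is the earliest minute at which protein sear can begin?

Stock waits on its own release at minute 10, so it starts at minute 10 and finishes at 10 + 55 = minute 65.
Sauce base cannot begin until stock (finishes minute 65). It runs from minute 65 to 65 + 54 = minute 119.
Protein sear waits on sauce base (finishes minute 119), so the earliest it can start is minute 119.

119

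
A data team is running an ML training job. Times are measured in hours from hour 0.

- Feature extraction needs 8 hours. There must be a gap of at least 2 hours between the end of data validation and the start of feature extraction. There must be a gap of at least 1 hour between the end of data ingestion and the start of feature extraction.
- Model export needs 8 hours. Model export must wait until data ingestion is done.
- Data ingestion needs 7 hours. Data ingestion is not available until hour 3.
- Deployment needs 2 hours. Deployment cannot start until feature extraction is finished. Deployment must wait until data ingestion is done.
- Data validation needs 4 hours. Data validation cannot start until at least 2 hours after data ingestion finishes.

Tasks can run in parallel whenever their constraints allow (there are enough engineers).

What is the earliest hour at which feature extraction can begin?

18

Data ingestion cannot begin until its own release at hour 3. It runs from hour 3 to 3 + 7 = hour 10.
Data validation waits on data ingestion (finishes hour 10, plus 2-hour gap → hour 12), so it starts at hour 12 and finishes at 12 + 4 = hour 16.
Feature extraction waits on data validation (finishes hour 16, plus 2-hour gap → hour 18); data ingestion (finishes hour 10, plus 1-hour gap → hour 11). The latest of these is hour 18, which is the earliest feature extraction can start.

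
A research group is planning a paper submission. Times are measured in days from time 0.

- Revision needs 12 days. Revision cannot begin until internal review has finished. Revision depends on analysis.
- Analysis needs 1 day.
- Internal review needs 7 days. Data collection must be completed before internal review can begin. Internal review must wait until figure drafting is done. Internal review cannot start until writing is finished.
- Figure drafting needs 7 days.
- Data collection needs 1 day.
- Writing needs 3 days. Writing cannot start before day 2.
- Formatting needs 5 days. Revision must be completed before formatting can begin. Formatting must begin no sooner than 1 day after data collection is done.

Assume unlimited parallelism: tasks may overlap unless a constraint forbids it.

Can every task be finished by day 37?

After its own release at day 2, writing can start at day 2 and finishes at day 5.
Nothing blocks figure drafting, so it runs from day 0 to day 7.
Nothing blocks analysis, so it runs from day 0 to day 1.
Nothing blocks data collection, so it runs from day 0 to day 1.
Internal review has to wait for data collection (finishes day 1); figure drafting (finishes day 7); writing (finishes day 5). The latest of these is day 7, so internal review runs day 7 to 7 + 7 = day 14.
For revision: internal review (finishes day 14); analysis (finishes day 1). Taking the maximum gives a start of day 14, and it finishes at 14 + 12 = day 26.
Formatting needs all of revision (finishes day 26); data collection (finishes day 1, plus 1-day gap → day 2). That puts its earliest start at day 26; it finishes at 26 + 5 = day 31.
Every task is finished by day 31, which is no later than the deadline of 37, so the schedule is feasible.

Yes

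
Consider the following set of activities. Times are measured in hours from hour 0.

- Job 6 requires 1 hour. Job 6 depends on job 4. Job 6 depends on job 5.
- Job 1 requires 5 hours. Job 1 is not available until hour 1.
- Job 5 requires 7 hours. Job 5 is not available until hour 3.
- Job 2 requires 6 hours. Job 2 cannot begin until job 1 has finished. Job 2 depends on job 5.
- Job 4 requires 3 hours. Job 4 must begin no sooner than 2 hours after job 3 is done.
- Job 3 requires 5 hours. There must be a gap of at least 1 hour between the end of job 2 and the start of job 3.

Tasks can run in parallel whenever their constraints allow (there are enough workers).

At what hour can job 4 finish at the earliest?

27

After its own release at hour 3, job 5 can start at hour 3 and finishes at hour 10.
After its own release at hour 1, job 1 can start at hour 1 and finishes at hour 6.
Job 2 has to wait for job 1 (finishes hour 6); job 5 (finishes hour 10). The latest of these is hour 10, so job 2 runs hour 10 to 10 + 6 = hour 16.
After job 2 (finishes hour 16, plus 1-hour gap → hour 17), job 3 can start at hour 17 and finishes at hour 22.
Job 4 waits on job 3 (finishes hour 22, plus 2-hour gap → hour 24), so it starts at hour 24 and finishes at 24 + 3 = hour 27.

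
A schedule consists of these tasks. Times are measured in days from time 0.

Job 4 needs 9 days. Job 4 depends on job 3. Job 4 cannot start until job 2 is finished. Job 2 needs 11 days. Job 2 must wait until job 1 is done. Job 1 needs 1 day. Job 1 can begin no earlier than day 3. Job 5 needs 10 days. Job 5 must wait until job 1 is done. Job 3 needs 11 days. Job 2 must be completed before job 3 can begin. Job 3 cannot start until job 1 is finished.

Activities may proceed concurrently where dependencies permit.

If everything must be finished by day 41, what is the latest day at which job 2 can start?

10

Nothing follows job 4; the deadline of day 41 is its only limit. It must start by 41 − 9 = day 32.
Job 3 has to be done before job 4 (must start by day 32). That means finishing by day 32, i.e. starting by 32 − 11 = day 21.
For job 2: job 3 (must start by day 21); job 4 (must start by day 32). The most restrictive is day 21; with an 11-day duration, job 2 must start by day 10.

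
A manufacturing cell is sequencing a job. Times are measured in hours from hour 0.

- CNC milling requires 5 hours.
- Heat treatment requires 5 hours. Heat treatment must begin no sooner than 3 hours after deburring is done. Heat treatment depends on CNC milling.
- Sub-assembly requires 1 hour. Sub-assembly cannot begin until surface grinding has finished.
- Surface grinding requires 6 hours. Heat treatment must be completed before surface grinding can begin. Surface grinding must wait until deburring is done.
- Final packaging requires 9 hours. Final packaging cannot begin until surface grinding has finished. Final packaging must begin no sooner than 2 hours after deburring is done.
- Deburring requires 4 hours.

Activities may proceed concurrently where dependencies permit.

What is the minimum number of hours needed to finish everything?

CNC milling has no prerequisites, so it starts at hour 0 and finishes at hour 5.
Deburring has no prerequisites, so it starts at hour 0 and finishes at hour 4.
For heat treatment: deburring (finishes hour 4, plus 3-hour gap → hour 7); CNC milling (finishes hour 5). Taking the maximum gives a start of hour 7, and it finishes at 7 + 5 = hour 12.
For surface grinding: heat treatment (finishes hour 12); deburring (finishes hour 4). Taking the maximum gives a start of hour 12, and it finishes at 12 + 6 = hour 18.
Final packaging has to wait for surface grinding (finishes hour 18); deburring (finishes hour 4, plus 2-hour gap → hour 6). The latest of these is hour 18, so final packaging runs hour 18 to 18 + 9 = hour 27.
Sub-assembly waits on surface grinding (finishes hour 18), so it starts at hour 18 and finishes at 18 + 1 = hour 19.
All tasks are finished once the last one completes. Finish times: Deburring at 4, CNC milling at 5, Heat treatment at 12, Surface grinding at 18, Sub-assembly at 19, Final packaging at 27. The latest is hour 27.

27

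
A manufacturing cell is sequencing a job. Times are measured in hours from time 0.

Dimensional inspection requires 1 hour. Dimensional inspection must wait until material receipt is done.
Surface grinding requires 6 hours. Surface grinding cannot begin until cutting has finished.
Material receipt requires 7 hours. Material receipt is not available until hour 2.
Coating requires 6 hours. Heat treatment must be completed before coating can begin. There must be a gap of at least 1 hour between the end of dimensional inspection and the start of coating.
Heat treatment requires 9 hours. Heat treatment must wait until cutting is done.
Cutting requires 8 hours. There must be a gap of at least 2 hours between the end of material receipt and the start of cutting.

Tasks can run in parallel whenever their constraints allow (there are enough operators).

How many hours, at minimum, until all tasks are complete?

Material receipt cannot begin until its own release at hour 2. It runs from hour 2 to 2 + 7 = hour 9.
Dimensional inspection cannot begin until material receipt (finishes hour 9). It runs from hour 9 to 9 + 1 = hour 10.
Cutting waits on material receipt (finishes hour 9, plus 2-hour gap → hour 11), so it starts at hour 11 and finishes at 11 + 8 = hour 19.
Surface grinding waits on cutting (finishes hour 19), so it starts at hour 19 and finishes at 19 + 6 = hour 25.
After cutting (finishes hour 19), heat treatment can start at hour 19 and finishes at hour 28.
Coating has to wait for heat treatment (finishes hour 28); dimensional inspection (finishes hour 10, plus 1-hour gap → hour 11). The latest of these is hour 28, so coating runs hour 28 to 28 + 6 = hour 34.
All tasks are finished once the last one completes. Finish times: Material receipt at 9, Cutting at 19, Heat treatment at 28, Surface grinding at 25, Dimensional inspection at 10, Coating at 34. The latest is hour 34.

34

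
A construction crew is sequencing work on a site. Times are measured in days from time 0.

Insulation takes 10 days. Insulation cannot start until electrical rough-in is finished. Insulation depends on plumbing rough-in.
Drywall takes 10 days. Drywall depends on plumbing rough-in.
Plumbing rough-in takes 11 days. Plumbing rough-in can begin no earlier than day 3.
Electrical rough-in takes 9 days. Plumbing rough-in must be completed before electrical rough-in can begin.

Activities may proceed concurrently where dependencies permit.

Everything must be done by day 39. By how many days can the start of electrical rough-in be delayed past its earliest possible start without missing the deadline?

6

After its own release at day 3, plumbing rough-in can start at day 3 and finishes at day 14.
Electrical rough-in waits on plumbing rough-in (finishes day 14), so it starts at day 14 and finishes at 14 + 9 = day 23.

Working backward from the deadline:
Insulation must finish by day 39; it takes 10 days, so it must start by 39 − 10 = day 29.
Electrical rough-in feeds into insulation (must start by day 29); so electrical rough-in must finish by day 29 and therefore start by day 20.
So electrical rough-in can start as early as day 14 and as late as day 20, giving 20 − 14 = 6 days of slack.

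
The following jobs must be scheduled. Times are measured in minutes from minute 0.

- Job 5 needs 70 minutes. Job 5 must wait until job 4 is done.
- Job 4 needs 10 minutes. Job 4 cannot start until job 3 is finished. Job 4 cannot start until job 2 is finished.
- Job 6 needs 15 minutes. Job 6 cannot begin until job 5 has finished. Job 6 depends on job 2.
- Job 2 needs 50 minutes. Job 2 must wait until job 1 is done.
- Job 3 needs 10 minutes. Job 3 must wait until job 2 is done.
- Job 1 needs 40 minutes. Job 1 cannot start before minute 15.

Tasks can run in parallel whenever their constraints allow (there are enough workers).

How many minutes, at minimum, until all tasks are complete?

210

Job 1 waits on its own release at minute 15, so it starts at minute 15 and finishes at 15 + 40 = minute 55.
After job 1 (finishes minute 55), job 2 can start at minute 55 and finishes at minute 105.
After job 2 (finishes minute 105), job 3 can start at minute 105 and finishes at minute 115.
Job 4 cannot start until job 3 (finishes minute 115); job 2 (finishes minute 105). The controlling bound is minute 115, so job 4 finishes at 115 + 10 = minute 125.
Job 5 waits on job 4 (finishes minute 125), so it starts at minute 125 and finishes at 125 + 70 = minute 195.
Job 6 cannot start until job 5 (finishes minute 195); job 2 (finishes minute 105). The controlling bound is minute 195, so job 6 finishes at 195 + 15 = minute 210.
All tasks are finished once the last one completes. Finish times: Job 1 at 55, Job 2 at 105, Job 3 at 115, Job 4 at 125, Job 5 at 195, Job 6 at 210. The latest is minute 210.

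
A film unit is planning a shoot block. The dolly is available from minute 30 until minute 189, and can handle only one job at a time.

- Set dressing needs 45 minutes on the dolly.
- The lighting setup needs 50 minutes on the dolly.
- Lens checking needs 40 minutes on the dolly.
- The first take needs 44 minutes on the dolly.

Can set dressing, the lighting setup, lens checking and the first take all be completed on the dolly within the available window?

No

The dolly window is 189 − 30 = 159 minutes.
Running back to back, the jobs need 45 + 50 + 40 + 44 = 179 minutes on the dolly.
Since 179 > 159, they cannot all fit.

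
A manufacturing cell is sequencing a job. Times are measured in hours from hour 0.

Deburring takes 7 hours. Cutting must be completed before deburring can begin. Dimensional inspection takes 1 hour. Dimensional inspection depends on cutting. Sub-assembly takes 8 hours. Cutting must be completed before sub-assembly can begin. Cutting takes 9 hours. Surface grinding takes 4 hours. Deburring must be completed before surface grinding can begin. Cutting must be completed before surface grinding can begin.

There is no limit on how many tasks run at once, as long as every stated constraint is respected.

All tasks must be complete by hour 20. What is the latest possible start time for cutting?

0

Surface grinding has no dependents, so it just needs to finish by hour 20. Starting by 20 − 4 = hour 16 achieves that.
Since surface grinding (must start by hour 16) depends on it, deburring must finish by hour 16. Backing off its 7-hour duration gives a latest start of hour 9.
Dimensional inspection must finish by hour 20; it takes 1 hour, so it must start by 20 − 1 = hour 19.
Sub-assembly must finish by hour 20; it takes 8 hours, so it must start by 20 − 8 = hour 12.
For cutting: deburring (must start by hour 9); surface grinding (must start by hour 16); dimensional inspection (must start by hour 19); sub-assembly (must start by hour 12). The most restrictive is hour 9; with a 9-hour duration, cutting must start by hour 0.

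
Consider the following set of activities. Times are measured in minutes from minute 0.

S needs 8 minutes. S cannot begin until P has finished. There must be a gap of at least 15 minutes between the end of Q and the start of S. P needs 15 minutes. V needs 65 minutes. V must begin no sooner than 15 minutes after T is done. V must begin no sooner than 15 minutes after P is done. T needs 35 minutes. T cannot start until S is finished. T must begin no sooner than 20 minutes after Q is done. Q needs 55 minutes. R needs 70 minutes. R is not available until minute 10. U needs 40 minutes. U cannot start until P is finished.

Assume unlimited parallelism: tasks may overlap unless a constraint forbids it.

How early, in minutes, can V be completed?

Nothing blocks Q, so it runs from minute 0 to minute 55.
P can start immediately at minute 0; it finishes at minute 15.
For S: P (finishes minute 15); Q (finishes minute 55, plus 15-minute gap → minute 70). Taking the maximum gives a start of minute 70, and it finishes at 70 + 8 = minute 78.
T has to wait for S (finishes minute 78); Q (finishes minute 55, plus 20-minute gap → minute 75). The latest of these is minute 78, so T runs minute 78 to 78 + 35 = minute 113.
V has to wait for T (finishes minute 113, plus 15-minute gap → minute 128); P (finishes minute 15, plus 15-minute gap → minute 30). The latest of these is minute 128, so V runs minute 128 to 128 + 65 = minute 193.

193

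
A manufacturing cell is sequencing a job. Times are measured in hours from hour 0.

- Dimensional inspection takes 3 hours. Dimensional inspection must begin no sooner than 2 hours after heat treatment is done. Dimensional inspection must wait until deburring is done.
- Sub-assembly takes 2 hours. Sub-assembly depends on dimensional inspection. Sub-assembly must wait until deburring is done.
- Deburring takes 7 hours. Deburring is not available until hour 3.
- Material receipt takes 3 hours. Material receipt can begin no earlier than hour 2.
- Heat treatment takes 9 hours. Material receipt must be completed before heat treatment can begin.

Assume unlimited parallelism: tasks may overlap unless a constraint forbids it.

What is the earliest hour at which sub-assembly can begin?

After its own release at hour 3, deburring can start at hour 3 and finishes at hour 10.
After its own release at hour 2, material receipt can start at hour 2 and finishes at hour 5.
Heat treatment waits on material receipt (finishes hour 5), so it starts at hour 5 and finishes at 5 + 9 = hour 14.
Dimensional inspection needs all of heat treatment (finishes hour 14, plus 2-hour gap → hour 16); deburring (finishes hour 10). That puts its earliest start at hour 16; it finishes at 16 + 3 = hour 19.
Sub-assembly waits on dimensional inspection (finishes hour 19); deburring (finishes hour 10). The latest of these is hour 19, which is the earliest sub-assembly can start.

19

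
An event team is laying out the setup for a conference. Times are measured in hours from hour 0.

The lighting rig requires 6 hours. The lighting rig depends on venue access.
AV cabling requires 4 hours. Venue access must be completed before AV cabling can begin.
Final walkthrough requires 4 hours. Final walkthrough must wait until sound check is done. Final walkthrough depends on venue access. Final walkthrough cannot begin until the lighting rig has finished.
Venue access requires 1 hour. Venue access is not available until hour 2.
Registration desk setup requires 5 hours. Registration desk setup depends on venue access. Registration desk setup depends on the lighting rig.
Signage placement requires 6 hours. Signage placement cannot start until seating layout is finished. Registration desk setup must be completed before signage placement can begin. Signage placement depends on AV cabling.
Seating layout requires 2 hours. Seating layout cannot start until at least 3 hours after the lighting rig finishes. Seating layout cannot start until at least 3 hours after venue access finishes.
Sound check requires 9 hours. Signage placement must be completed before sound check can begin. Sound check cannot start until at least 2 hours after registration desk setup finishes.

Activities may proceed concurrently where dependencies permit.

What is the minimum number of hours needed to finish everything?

Venue access waits on its own release at hour 2, so it starts at hour 2 and finishes at 2 + 1 = hour 3.
After venue access (finishes hour 3), AV cabling can start at hour 3 and finishes at hour 7.
After venue access (finishes hour 3), the lighting rig can start at hour 3 and finishes at hour 9.
For registration desk setup: venue access (finishes hour 3); the lighting rig (finishes hour 9). Taking the maximum gives a start of hour 9, and it finishes at 9 + 5 = hour 14.
Seating layout needs all of the lighting rig (finishes hour 9, plus 3-hour gap → hour 12); venue access (finishes hour 3, plus 3-hour gap → hour 6). That puts its earliest start at hour 12; it finishes at 12 + 2 = hour 14.
For signage placement: seating layout (finishes hour 14); registration desk setup (finishes hour 14); AV cabling (finishes hour 7). Taking the maximum gives a start of hour 14, and it finishes at 14 + 6 = hour 20.
Sound check needs all of signage placement (finishes hour 20); registration desk setup (finishes hour 14, plus 2-hour gap → hour 16). That puts its earliest start at hour 20; it finishes at 20 + 9 = hour 29.
Final walkthrough has to wait for sound check (finishes hour 29); venue access (finishes hour 3); the lighting rig (finishes hour 9). The latest of these is hour 29, so final walkthrough runs hour 29 to 29 + 4 = hour 33.
All tasks are finished once the last one completes. Finish times: Venue access at 3, The lighting rig at 9, AV cabling at 7, Seating layout at 14, Registration desk setup at 14, Signage placement at 20, Sound check at 29, Final walkthrough at 33. The latest is hour 33.

33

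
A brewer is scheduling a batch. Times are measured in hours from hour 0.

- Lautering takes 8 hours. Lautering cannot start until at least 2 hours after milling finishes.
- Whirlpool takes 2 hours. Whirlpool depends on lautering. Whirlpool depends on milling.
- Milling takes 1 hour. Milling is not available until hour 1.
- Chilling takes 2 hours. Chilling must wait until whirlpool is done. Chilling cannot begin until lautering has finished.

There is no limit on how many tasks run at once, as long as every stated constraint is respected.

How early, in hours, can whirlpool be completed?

Milling cannot begin until its own release at hour 1. It runs from hour 1 to 1 + 1 = hour 2.
Lautering waits on milling (finishes hour 2, plus 2-hour gap → hour 4), so it starts at hour 4 and finishes at 4 + 8 = hour 12.
Whirlpool needs all of lautering (finishes hour 12); milling (finishes hour 2). That puts its earliest start at hour 12; it finishes at 12 + 2 = hour 14.

14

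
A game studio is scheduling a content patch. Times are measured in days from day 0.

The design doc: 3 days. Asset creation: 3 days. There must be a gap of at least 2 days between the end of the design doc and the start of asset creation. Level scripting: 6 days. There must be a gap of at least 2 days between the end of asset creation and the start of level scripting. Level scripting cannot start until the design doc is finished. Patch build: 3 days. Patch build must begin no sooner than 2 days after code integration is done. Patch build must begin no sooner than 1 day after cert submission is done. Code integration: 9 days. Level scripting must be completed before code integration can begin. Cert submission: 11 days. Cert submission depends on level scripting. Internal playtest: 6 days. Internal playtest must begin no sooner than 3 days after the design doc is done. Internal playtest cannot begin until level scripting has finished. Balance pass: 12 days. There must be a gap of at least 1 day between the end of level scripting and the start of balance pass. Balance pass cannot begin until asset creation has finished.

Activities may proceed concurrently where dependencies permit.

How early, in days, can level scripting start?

The design doc can start immediately at day 0; it finishes at day 3.
Asset creation waits on the design doc (finishes day 3, plus 2-day gap → day 5), so it starts at day 5 and finishes at 5 + 3 = day 8.
Level scripting waits on asset creation (finishes day 8, plus 2-day gap → day 10); the design doc (finishes day 3). The latest of these is day 10, which is the earliest level scripting can start.

10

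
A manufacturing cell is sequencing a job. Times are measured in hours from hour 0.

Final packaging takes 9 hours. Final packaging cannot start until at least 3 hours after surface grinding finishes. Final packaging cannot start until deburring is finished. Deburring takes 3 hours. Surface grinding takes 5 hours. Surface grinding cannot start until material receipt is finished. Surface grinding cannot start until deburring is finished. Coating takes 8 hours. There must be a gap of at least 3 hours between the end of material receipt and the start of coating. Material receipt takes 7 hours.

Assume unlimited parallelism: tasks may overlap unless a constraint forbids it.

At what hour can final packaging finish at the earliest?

Nothing blocks deburring, so it runs from hour 0 to hour 3.
Material receipt can start immediately at hour 0; it finishes at hour 7.
Surface grinding needs all of material receipt (finishes hour 7); deburring (finishes hour 3). That puts its earliest start at hour 7; it finishes at 7 + 5 = hour 12.
Final packaging needs all of surface grinding (finishes hour 12, plus 3-hour gap → hour 15); deburring (finishes hour 3). That puts its earliest start at hour 15; it finishes at 15 + 9 = hour 24.

24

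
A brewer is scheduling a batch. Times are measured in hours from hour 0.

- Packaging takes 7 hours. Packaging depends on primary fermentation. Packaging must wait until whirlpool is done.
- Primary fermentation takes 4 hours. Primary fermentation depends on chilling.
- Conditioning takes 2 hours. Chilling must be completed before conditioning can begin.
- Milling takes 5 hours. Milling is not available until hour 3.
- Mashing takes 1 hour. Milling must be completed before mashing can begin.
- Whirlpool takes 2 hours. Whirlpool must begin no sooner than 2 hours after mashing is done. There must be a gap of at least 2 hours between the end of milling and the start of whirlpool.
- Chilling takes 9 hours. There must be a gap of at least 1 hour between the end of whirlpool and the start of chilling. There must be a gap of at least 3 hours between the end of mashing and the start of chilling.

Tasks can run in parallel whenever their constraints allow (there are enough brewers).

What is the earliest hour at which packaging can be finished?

After its own release at hour 3, milling can start at hour 3 and finishes at hour 8.
Mashing waits on milling (finishes hour 8), so it starts at hour 8 and finishes at 8 + 1 = hour 9.
For whirlpool: mashing (finishes hour 9, plus 2-hour gap → hour 11); milling (finishes hour 8, plus 2-hour gap → hour 10). Taking the maximum gives a start of hour 11, and it finishes at 11 + 2 = hour 13.
For chilling: whirlpool (finishes hour 13, plus 1-hour gap → hour 14); mashing (finishes hour 9, plus 3-hour gap → hour 12). Taking the maximum gives a start of hour 14, and it finishes at 14 + 9 = hour 23.
Primary fermentation cannot begin until chilling (finishes hour 23). It runs from hour 23 to 23 + 4 = hour 27.
Packaging cannot start until primary fermentation (finishes hour 27); whirlpool (finishes hour 13). The controlling bound is hour 27, so packaging finishes at 27 + 7 = hour 34.

34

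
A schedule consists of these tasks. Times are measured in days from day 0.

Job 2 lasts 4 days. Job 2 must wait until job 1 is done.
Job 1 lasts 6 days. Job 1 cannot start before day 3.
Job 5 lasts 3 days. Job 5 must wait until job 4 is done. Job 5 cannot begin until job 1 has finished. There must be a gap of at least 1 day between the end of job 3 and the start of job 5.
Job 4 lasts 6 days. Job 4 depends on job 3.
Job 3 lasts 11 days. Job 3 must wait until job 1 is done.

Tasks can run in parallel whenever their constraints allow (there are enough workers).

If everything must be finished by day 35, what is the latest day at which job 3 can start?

Job 5 has no dependents, so it just needs to finish by day 35. Starting by 35 − 3 = day 32 achieves that.
Job 4 has to be done before job 5 (must start by day 32). That means finishing by day 32, i.e. starting by 32 − 6 = day 26.
Job 3 has several dependents: job 4 (must start by day 26); job 5 (must start by day 32, minus 1-day gap → day 31). The earliest of those limits is day 26, so job 3 must start by 26 − 11 = day 15.

15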